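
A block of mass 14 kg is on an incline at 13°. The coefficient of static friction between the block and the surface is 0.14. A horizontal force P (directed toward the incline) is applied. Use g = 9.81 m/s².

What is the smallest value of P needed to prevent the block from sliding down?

P_min ≈ 12.1 N

The block tends to slide down (tan θ > μ_s), so at the point of impending slip friction acts up-slope at its limit: f = μ_s N.
Perpendicular to the incline: N = m g cos θ + P sin θ.
Along the incline: P cos θ + μ_s N = m g sin θ, i.e. P cos θ + μ_s (m g cos θ + P sin θ) = m g sin θ.
Solving, P (cos θ + μ_s sin θ) = m g (sin θ − μ_s cos θ), so P = 137×0.08854/1.006 = 12.1 N.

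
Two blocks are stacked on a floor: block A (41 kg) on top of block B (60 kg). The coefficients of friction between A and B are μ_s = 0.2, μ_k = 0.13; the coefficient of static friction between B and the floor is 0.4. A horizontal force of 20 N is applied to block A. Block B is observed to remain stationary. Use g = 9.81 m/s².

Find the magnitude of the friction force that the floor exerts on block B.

f ≈ 20 N

Normal force at the A–B interface: N₁ = m_A g = 402.2 N.
So the A–B interface can sustain at most μ_s N₁ = 80.44 N of static friction.
Since P = 20 N ≤ 80.44 N, A does not slip on B; friction on A equals P = 20 N.
B experiences an equal 20 N forward from A (third law). B is in equilibrium, so the floor supplies f₂ = 20 N of static friction (limit μ_s(m_A+m_B)g = 396.3 N, not exceeded).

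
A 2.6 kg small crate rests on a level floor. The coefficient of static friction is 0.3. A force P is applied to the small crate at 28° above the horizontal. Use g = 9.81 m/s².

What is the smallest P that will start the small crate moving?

N = m g − P sin α (the pull lifts the small crate).
At impending slip, P cos α = μ_s N = μ_s (m g − P sin α).
Solving: P (cos α + μ_s sin α) = μ_s m g → P = 0.3×25.5/(cos 28° + 0.3 sin 28°) = 7.65/1.024 = 7.47 N.

P ≈ 7.47 N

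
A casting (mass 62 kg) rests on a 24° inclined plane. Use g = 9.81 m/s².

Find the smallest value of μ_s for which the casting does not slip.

At the slip threshold m g sin θ = μ_s m g cos θ, so μ_s,min = tan θ.
μ_s,min = tan 24° = 0.445.

μ_s,min ≈ 0.445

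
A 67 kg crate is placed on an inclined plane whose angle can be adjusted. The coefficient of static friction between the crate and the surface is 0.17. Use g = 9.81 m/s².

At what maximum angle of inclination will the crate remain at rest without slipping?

θ_max ≈ 9.65°

At the slip threshold, m g sin θ = μ_s · m g cos θ, so tan θ = μ_s.
θ_max = arctan(0.17) = 9.65°.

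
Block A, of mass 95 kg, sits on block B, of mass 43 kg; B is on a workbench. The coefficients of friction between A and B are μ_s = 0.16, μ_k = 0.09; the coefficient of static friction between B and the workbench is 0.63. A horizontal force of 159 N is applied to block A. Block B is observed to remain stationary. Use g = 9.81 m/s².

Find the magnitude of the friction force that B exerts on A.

Between the blocks, N₁ = m_A g = 932 N.
Maximum static friction on A from B: μ_s N₁ = 0.16×932 = 149.1 N.
P = 159 N exceeds that limit, so A slips over B and the interface friction becomes kinetic: f₁ = μ_k N₁ = 0.09×932 = 83.9 N.
By Newton's third law B feels 83.9 N forward from A. With B stationary, the floor's static friction on B balances it: f₂ = 83.9 N (well within μ_s(m_A+m_B)g = 852.9 N).

f ≈ 83.9 N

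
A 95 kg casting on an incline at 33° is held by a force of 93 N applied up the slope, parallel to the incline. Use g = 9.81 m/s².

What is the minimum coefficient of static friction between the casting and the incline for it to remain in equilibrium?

N = m g cos θ = 781.6 N.
Friction must make up the shortfall along the incline: f = m g sin θ − P = 507.6 − 93 = 414.6 N.
At the threshold f = μ_s N, so μ_s,min = 414.6/781.6 = 0.53.

μ_s,min ≈ 0.53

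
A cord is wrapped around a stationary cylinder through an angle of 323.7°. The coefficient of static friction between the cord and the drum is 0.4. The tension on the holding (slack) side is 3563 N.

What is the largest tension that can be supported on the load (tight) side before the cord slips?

At impending slip the capstan equation gives T₂/T₁ = e^{μβ} with β in radians.
β = 323.7° × π/180 = 5.65 rad.
e^{μβ} = e^{0.4×5.65} = 9.582.
T₂ = T₁ · e^{μβ} = 3563 × 9.582 = 34100 N.

T_max ≈ 34100 N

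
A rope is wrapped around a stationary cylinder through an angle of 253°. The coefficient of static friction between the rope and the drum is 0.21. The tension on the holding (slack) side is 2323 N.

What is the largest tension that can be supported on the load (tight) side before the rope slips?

At impending slip the capstan equation gives T₂/T₁ = e^{μβ} with β in radians.
β = 253° × π/180 = 4.416 rad.
e^{μβ} = e^{0.21×4.416} = 2.528.
T₂ = T₁ · e^{μβ} = 2323 × 2.528 = 5870 N.

T_max ≈ 5870 N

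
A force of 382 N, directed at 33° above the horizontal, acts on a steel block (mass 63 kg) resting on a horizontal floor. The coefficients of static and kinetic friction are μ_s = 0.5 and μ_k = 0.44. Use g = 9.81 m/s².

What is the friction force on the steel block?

N = m g − P sin α = 618 − 382×sin 33° = 410 N.
The horizontal driving force is P cos α = 320.4 N, so equilibrium needs friction f = 320.4 N.
The static-friction limit is μ_s N = 205 N.
320.4 > 205 N → the steel block slides; f = μ_k N = 0.44×410 = 180 N.

f ≈ 180 N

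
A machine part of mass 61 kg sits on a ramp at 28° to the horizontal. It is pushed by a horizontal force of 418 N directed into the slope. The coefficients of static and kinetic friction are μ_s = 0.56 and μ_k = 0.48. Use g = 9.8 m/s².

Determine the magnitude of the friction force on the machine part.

The horizontal push has a component P sin θ into the surface, so N = m g cos θ + P sin θ = 527.8 + 196.2 = 724.1 N.
Along the incline, the net driving force (taking up-slope positive) is P cos θ − m g sin θ = 369.1 − 280.7 = 88.42 N, so equilibrium requires friction f = -88.42 N (down-slope).
Maximum static friction: μ_s N = 0.56 × 724.1 = 405.5 N.
Since 88.42 N is within the 405.5 N limit, the machine part stays put and friction is exactly 88.4 N.

f ≈ 88.4 N (down the incline)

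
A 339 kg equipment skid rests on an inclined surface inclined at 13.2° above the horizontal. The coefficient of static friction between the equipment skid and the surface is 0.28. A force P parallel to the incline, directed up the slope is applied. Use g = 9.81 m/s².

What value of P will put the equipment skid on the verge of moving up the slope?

At impending motion up the slope, friction acts down-slope at its limit: f = μ_s N.
P is parallel to the surface, so N = m g cos θ = 3240 N.
Along the incline: P = m g sin θ + μ_s N = 759 + 0.28×3240 = 1670 N.

P ≈ 1670 N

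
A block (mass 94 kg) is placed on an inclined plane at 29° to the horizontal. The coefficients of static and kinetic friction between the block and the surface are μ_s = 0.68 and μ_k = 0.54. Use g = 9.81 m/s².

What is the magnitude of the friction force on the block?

Normal force: N = m g cos θ = 94 × 9.81 × cos 29° = 806.5 N.
Along the slope the weight component is m g sin θ = 447.1 N; friction must supply exactly this, acting up-slope.
Maximum static friction available: μ_s N = 0.68 × 806.5 = 548.4 N.
Since |447.1| ≤ 548.4 N, the block remains in static equilibrium and friction takes exactly the required value.

f ≈ 447 N (up the incline)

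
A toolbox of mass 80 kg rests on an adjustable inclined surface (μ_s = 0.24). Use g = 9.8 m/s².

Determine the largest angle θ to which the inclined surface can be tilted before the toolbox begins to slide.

θ_max ≈ 13.5°

At the slip threshold, m g sin θ = μ_s · m g cos θ, so tan θ = μ_s.
θ_max = arctan(0.24) = 13.5°.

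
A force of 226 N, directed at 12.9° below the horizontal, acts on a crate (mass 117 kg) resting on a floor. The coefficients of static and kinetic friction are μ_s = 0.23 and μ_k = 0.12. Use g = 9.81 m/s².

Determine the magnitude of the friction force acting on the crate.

f ≈ 220 N

Vertical equilibrium gives N = m g + P sin α = 1198 N.
Horizontally, friction must balance P cos α = 220.3 N.
μ_s N = 0.23 × 1198 = 275.6 N.
Since 220.3 N does not exceed the limit, the crate stays at rest and f = 220 N.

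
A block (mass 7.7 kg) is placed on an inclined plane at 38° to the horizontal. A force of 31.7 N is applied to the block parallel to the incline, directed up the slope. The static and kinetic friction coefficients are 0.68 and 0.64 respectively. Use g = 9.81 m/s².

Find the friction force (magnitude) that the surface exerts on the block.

f ≈ 14.8 N (up the incline)

Normal force: N = m g cos θ = 7.7 × 9.81 × cos 38° = 59.52 N.
Parallel to the incline, ΣF = 0 gives f = m g sin θ − P = 46.51 − 31.7 = 14.81 N (up-slope positive).
Maximum static friction available: μ_s N = 0.68 × 59.52 = 40.48 N.
Since |14.81| ≤ 40.48 N, no slip — friction simply equals what equilibrium demands.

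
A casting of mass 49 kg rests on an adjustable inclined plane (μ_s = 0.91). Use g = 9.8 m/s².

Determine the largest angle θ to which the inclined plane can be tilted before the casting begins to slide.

At the slip threshold, m g sin θ = μ_s · m g cos θ, so tan θ = μ_s.
θ_max = arctan(0.91) = 42.3°.

θ_max ≈ 42.3°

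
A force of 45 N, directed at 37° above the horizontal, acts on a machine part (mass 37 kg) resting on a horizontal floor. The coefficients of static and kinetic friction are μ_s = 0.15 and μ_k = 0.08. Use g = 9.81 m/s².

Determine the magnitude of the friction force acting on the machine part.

f ≈ 35.9 N

Vertical equilibrium gives N = m g − P sin α = 335.9 N.
For equilibrium, f = P cos α = 45×cos 37° = 35.94 N.
The static-friction limit is μ_s N = 50.38 N.
35.94 ≤ 50.38 N → static; friction equals the required 35.9 N.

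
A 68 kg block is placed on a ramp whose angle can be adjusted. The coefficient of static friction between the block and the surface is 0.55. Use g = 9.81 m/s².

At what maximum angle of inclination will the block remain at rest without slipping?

At the slip threshold, m g sin θ = μ_s · m g cos θ, so tan θ = μ_s.
θ_max = arctan(0.55) = 28.8°.

θ_max ≈ 28.8°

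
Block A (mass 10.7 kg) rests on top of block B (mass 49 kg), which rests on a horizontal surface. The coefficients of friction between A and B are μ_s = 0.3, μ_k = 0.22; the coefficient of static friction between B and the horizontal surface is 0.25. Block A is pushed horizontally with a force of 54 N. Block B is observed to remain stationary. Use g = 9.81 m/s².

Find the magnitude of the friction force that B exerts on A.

Normal force at the A–B interface: N₁ = m_A g = 105 N.
So the A–B interface can sustain at most μ_s N₁ = 31.49 N of static friction.
Since P = 54 N > 31.49 N, A slides on B; the A–B friction is kinetic: f₁ = μ_k N₁ = 0.22×105 = 23.1 N.
B experiences an equal 23.1 N forward from A (third law). B is in equilibrium, so the floor supplies f₂ = 23.1 N of static friction (limit μ_s(m_A+m_B)g = 146.4 N, not exceeded).

f ≈ 23.1 N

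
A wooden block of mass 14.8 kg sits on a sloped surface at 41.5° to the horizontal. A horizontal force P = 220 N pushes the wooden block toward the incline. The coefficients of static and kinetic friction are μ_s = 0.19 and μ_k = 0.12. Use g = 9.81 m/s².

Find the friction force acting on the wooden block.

f ≈ 30.5 N (down the incline)

Resolve perpendicular to the incline: N = m g cos θ + P sin θ = 14.8×9.81×cos 41.5° + 220×sin 41.5° = 254.5 N.
Along the incline, the net driving force (taking up-slope positive) is P cos θ − m g sin θ = 164.8 − 96.2 = 68.57 N, so equilibrium requires friction f = -68.57 N (down-slope).
Maximum static friction: μ_s N = 0.19 × 254.5 = 48.36 N.
The required 68.57 N exceeds the static limit, so the wooden block slides up-slope and f = μ_k N = 0.12×254.5 = 30.5 N.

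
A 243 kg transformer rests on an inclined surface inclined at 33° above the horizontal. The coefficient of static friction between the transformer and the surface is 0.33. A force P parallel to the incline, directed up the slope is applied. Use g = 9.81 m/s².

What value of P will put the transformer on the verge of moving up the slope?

P ≈ 1960 N

At impending motion up the slope, friction acts down-slope at its limit: f = μ_s N.
P is parallel to the surface, so N = m g cos θ = 2000 N.
Along the incline: P = m g sin θ + μ_s N = 1300 + 0.33×2000 = 1960 N.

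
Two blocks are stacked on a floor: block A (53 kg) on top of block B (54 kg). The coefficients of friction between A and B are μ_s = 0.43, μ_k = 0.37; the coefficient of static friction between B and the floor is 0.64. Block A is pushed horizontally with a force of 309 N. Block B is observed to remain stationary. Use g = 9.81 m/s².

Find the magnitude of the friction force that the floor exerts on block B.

Normal force at the A–B interface: N₁ = m_A g = 519.9 N.
So the A–B interface can sustain at most μ_s N₁ = 223.6 N of static friction.
Since P = 309 N > 223.6 N, A slides on B; the A–B friction is kinetic: f₁ = μ_k N₁ = 0.37×519.9 = 192 N.
B experiences an equal 192 N forward from A (third law). B is in equilibrium, so the floor supplies f₂ = 192 N of static friction (limit μ_s(m_A+m_B)g = 671.8 N, not exceeded).

f ≈ 192 N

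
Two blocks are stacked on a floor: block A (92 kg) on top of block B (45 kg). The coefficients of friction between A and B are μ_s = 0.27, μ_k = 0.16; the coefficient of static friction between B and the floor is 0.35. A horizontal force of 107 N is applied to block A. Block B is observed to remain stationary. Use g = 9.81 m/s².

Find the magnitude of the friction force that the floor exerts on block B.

f ≈ 107 N

Between the blocks, N₁ = m_A g = 902.5 N.
Maximum static friction on A from B: μ_s N₁ = 0.27×902.5 = 243.7 N.
Since P = 107 N ≤ 243.7 N, A does not slip on B; friction on A equals P = 107 N.
B experiences an equal 107 N forward from A (third law). B is in equilibrium, so the floor supplies f₂ = 107 N of static friction (limit μ_s(m_A+m_B)g = 470.4 N, not exceeded).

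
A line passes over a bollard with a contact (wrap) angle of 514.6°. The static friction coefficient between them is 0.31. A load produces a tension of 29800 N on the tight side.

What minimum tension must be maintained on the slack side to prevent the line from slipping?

Capstan equation at impending slip: T_tight/T_slack = e^{μβ}.
β = 514.6° = 8.981 rad; e^{μβ} = e^{0.31×8.981} = 16.19.
T_slack = T_tight / e^{μβ} = 29800 / 16.19 = 1840 N.

T_min ≈ 1840 N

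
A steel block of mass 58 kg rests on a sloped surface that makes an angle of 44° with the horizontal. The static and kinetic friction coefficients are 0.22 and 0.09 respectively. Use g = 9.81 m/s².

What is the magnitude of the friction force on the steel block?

Perpendicular to the surface, N = m g cos θ = 58·9.81·cos 44° = 409.3 N.
Along the slope the weight component is m g sin θ = 395.2 N; friction must supply exactly this, acting up-slope.
Static friction can supply at most μ_s N = 90.04 N.
|395.2| exceeds 90.04 N, so the steel block slips down-slope; friction is kinetic, f = μ_k N = 0.09×409.3 = 36.8 N.

f ≈ 36.8 N (up the incline)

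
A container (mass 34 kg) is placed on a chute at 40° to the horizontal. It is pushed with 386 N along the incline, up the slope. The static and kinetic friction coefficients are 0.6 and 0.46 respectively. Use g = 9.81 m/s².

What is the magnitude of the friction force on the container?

The normal reaction is N = m g cos θ = 255.5 N.
The friction needed for equilibrium is m g sin θ − P = 214.4 − 386 = -171.6 N, measured positive up-slope.
Maximum static friction available: μ_s N = 0.6 × 255.5 = 153.3 N.
|-171.6| exceeds 153.3 N, so the container slips up-slope; friction is kinetic, f = μ_k N = 0.46×255.5 = 118 N.

f ≈ 118 N (down the incline)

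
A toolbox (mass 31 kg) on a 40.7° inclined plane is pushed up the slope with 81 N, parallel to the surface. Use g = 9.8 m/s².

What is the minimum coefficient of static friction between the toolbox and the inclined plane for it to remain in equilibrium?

N = m g cos θ = 230.3 N.
Friction must make up the shortfall along the incline: f = m g sin θ − P = 198.1 − 81 = 117.1 N.
At the threshold f = μ_s N, so μ_s,min = 117.1/230.3 = 0.508.

μ_s,min ≈ 0.508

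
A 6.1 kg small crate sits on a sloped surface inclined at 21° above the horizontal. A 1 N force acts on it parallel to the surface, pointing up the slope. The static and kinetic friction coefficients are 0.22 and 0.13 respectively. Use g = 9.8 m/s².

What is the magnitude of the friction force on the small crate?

f ≈ 7.26 N (up the incline)

Normal force: N = m g cos θ = 6.1 × 9.8 × cos 21° = 55.81 N.
The friction needed for equilibrium is m g sin θ − P = 21.42 − 1 = 20.42 N, measured positive up-slope.
The static-friction ceiling is μ_s N = 0.22 × 55.81 = 12.28 N.
|20.42| exceeds 12.28 N, so the small crate slips down-slope; friction is kinetic, f = μ_k N = 0.13×55.81 = 7.26 N.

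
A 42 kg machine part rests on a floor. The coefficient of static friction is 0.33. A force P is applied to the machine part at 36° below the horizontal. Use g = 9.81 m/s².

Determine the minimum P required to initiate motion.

P ≈ 221 N

N = m g + P sin α (the push presses the machine part into the floor).
At impending slip, P cos α = μ_s N = μ_s (m g + P sin α).
Solving: P (cos α − μ_s sin α) = μ_s m g → P = 0.33×412/(cos 36° − 0.33 sin 36°) = 136/0.615 = 221 N.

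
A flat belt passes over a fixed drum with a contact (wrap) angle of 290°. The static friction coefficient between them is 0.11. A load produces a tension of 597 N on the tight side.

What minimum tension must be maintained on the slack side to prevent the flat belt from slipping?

Capstan equation at impending slip: T_tight/T_slack = e^{μβ}.
β = 290° = 5.061 rad; e^{μβ} = e^{0.11×5.061} = 1.745.
T_slack = T_tight / e^{μβ} = 597 / 1.745 = 342 N.

T_min ≈ 342 N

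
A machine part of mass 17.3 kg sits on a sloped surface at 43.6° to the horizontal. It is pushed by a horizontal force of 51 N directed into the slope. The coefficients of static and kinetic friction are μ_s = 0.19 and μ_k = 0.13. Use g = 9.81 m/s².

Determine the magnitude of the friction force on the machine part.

The horizontal push has a component P sin θ into the surface, so N = m g cos θ + P sin θ = 122.9 + 35.17 = 158.1 N.
Along the incline, the net driving force (taking up-slope positive) is P cos θ − m g sin θ = 36.93 − 117 = -80.1 N, so equilibrium requires friction f = 80.1 N (up-slope).
The limit of static friction is μ_s N = 30.03 N.
|f_req| = 80.1 > 30.03 N → the machine part slides down the incline; f = μ_k N = 0.13 × 158.1 = 20.5 N.

f ≈ 20.5 N (up the incline)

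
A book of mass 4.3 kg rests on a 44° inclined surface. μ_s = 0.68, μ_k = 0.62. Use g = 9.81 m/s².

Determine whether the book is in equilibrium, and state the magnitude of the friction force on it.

N = m g cos θ = 30.3 N.
Down-slope weight component: m g sin θ = 29.3 N.
μ_s N = 20.6 N.
29.3 > 20.6 N, so it slides; kinetic friction f = μ_k N = 0.62×30.3 = 18.8 N.

f ≈ 18.8 N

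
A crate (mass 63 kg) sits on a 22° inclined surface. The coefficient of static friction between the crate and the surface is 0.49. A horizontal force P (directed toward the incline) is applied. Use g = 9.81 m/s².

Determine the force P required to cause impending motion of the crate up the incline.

P ≈ 689 N

At impending motion up the slope, friction acts down-slope at its limit: f = μ_s N.
Perpendicular to the incline: N = m g cos θ + P sin θ.
Along the incline: P cos θ = m g sin θ + μ_s N = m g sin θ + μ_s (m g cos θ + P sin θ).
Solving, P (cos θ − μ_s sin θ) = m g (sin θ + μ_s cos θ), so P = 63×9.81×(sin 22° + 0.49 cos 22°)/(cos 22° − 0.49 sin 22°) = 618×0.8289/0.7436 = 689 N.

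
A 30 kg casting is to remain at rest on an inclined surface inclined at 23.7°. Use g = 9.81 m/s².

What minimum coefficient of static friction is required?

At the slip threshold m g sin θ = μ_s m g cos θ, so μ_s,min = tan θ.
μ_s,min = tan 23.7° = 0.439.

μ_s,min ≈ 0.439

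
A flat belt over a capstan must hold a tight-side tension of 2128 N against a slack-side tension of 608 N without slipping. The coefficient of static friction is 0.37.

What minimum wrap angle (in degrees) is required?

β_min ≈ 194°

T₂/T₁ = e^{μβ} → β = ln(T₂/T₁)/μ.
β = ln(2128/608)/0.37 = 1.253/0.37 = 3.386 rad.
In degrees: β = 3.386 × 180/π = 194°.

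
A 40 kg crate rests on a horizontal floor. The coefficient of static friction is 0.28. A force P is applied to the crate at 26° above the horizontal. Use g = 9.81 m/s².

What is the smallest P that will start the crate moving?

N = m g − P sin α (the pull lifts the crate).
At impending slip, P cos α = μ_s N = μ_s (m g − P sin α).
Solving: P (cos α + μ_s sin α) = μ_s m g → P = 0.28×392/(cos 26° + 0.28 sin 26°) = 110/1.022 = 108 N.

P ≈ 108 N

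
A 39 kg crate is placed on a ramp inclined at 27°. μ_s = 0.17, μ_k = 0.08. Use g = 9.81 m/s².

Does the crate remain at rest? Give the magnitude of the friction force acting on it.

N = m g cos θ = 341 N.
Down-slope weight component: m g sin θ = 174 N.
μ_s N = 58 N.
174 > 58 N, so it slides; kinetic friction f = μ_k N = 0.08×341 = 27.3 N.

f ≈ 27.3 N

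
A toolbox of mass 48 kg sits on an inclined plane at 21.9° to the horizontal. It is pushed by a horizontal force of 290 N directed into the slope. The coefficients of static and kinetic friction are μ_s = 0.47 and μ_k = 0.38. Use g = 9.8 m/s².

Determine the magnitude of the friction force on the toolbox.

The horizontal push has a component P sin θ into the surface, so N = m g cos θ + P sin θ = 436.5 + 108.2 = 544.6 N.
Parallel to the incline: P cos θ − m g sin θ = 269.1 − 175.5 = 93.62 N; the friction needed to balance this is 93.62 N acting down the slope.
The limit of static friction is μ_s N = 256 N.
Since 93.62 N is within the 256 N limit, the toolbox stays put and friction is exactly 93.6 N.

f ≈ 93.6 N (down the incline)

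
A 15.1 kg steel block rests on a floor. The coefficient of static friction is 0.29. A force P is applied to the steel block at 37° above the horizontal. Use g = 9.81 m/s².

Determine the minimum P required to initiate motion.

P ≈ 44.1 N

N = m g − P sin α (the pull lifts the steel block).
At impending slip, P cos α = μ_s N = μ_s (m g − P sin α).
Solving: P (cos α + μ_s sin α) = μ_s m g → P = 0.29×148/(cos 37° + 0.29 sin 37°) = 43/0.9732 = 44.1 N.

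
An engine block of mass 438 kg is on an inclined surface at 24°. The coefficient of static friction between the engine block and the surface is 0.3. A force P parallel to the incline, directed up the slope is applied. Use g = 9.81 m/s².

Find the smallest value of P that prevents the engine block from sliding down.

The engine block tends to slide down (tan θ > μ_s), so at the point of impending slip friction acts up-slope at its limit: f = μ_s N.
P is parallel to the surface, so N = m g cos θ = 3930 N.
Along the incline: P + μ_s N = m g sin θ, so P = 1750 − 0.3×3930 = 570 N.

P_min ≈ 570 N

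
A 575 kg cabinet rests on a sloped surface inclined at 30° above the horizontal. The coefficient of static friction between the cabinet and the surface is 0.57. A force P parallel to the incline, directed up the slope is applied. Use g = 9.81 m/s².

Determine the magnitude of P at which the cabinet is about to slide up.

At impending motion up the slope, friction acts down-slope at its limit: f = μ_s N.
P is parallel to the surface, so N = m g cos θ = 4890 N.
Along the incline: P = m g sin θ + μ_s N = 2820 + 0.57×4890 = 5600 N.

P ≈ 5600 N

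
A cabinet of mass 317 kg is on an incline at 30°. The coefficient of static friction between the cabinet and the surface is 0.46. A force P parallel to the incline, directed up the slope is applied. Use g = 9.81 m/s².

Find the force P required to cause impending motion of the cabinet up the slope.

At impending motion up the slope, friction acts down-slope at its limit: f = μ_s N.
P is parallel to the surface, so N = m g cos θ = 2690 N.
Along the incline: P = m g sin θ + μ_s N = 1550 + 0.46×2690 = 2790 N.

P ≈ 2790 N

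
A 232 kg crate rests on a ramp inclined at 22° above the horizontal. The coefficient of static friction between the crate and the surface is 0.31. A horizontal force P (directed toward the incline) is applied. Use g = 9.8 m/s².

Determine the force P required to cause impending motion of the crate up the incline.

P ≈ 1860 N

At impending motion up the slope, friction acts down-slope at its limit: f = μ_s N.
Perpendicular to the incline: N = m g cos θ + P sin θ.
Along the incline: P cos θ = m g sin θ + μ_s N = m g sin θ + μ_s (m g cos θ + P sin θ).
Solving, P (cos θ − μ_s sin θ) = m g (sin θ + μ_s cos θ), so P = 232×9.8×(sin 22° + 0.31 cos 22°)/(cos 22° − 0.31 sin 22°) = 2270×0.662/0.8111 = 1860 N.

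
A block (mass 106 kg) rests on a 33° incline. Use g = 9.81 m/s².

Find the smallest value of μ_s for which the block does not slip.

μ_s,min ≈ 0.649

At the slip threshold m g sin θ = μ_s m g cos θ, so μ_s,min = tan θ.
μ_s,min = tan 33° = 0.649.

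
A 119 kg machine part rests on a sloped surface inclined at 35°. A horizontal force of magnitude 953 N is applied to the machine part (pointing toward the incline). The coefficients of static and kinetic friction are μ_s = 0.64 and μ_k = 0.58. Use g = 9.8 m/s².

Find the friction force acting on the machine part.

f ≈ 112 N (down the incline)

The horizontal push has a component P sin θ into the surface, so N = m g cos θ + P sin θ = 955.3 + 546.6 = 1502 N.
Along the incline, the net driving force (taking up-slope positive) is P cos θ − m g sin θ = 780.7 − 668.9 = 111.7 N, so equilibrium requires friction f = -111.7 N (down-slope).
The limit of static friction is μ_s N = 961.2 N.
|f_req| = 111.7 ≤ 961.2 N → the machine part is in equilibrium; friction equals the required value.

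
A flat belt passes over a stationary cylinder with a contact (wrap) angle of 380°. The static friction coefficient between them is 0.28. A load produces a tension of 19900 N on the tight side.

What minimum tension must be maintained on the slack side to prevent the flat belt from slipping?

Capstan equation at impending slip: T_tight/T_slack = e^{μβ}.
β = 380° = 6.632 rad; e^{μβ} = e^{0.28×6.632} = 6.405.
T_slack = T_tight / e^{μβ} = 19900 / 6.405 = 3110 N.

T_min ≈ 3110 N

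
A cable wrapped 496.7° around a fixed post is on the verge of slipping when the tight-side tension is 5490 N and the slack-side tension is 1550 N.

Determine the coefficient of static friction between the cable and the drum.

μ ≈ 0.146

T₂/T₁ = e^{μβ} → μ = ln(T₂/T₁)/β.
β = 496.7° = 8.669 rad.
μ = ln(5490/1550)/8.669 = ln(3.542)/8.669 = 0.146.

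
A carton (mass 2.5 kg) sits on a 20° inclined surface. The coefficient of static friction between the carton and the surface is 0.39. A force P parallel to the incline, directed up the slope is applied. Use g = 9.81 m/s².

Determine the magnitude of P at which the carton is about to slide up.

P ≈ 17.4 N

At impending motion up the slope, friction acts down-slope at its limit: f = μ_s N.
P is parallel to the surface, so N = m g cos θ = 23 N.
Along the incline: P = m g sin θ + μ_s N = 8.39 + 0.39×23 = 17.4 N.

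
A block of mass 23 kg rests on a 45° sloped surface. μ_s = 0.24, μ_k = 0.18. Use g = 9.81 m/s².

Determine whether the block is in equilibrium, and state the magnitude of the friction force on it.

N = m g cos θ = 160 N.
Down-slope weight component: m g sin θ = 160 N.
μ_s N = 38.3 N.
160 > 38.3 N, so it slides; kinetic friction f = μ_k N = 0.18×160 = 28.7 N.

f ≈ 28.7 N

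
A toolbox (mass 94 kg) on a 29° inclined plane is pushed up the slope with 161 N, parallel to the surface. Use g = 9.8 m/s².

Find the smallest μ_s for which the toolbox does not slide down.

μ_s,min ≈ 0.354

N = m g cos θ = 805.7 N.
Friction must make up the shortfall along the incline: f = m g sin θ − P = 446.6 − 161 = 285.6 N.
At the threshold f = μ_s N, so μ_s,min = 285.6/805.7 = 0.354.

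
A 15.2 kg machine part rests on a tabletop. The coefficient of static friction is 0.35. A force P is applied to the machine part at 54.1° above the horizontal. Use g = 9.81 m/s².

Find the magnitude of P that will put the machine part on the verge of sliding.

P ≈ 60 N

N = m g − P sin α (the pull lifts the machine part).
At impending slip, P cos α = μ_s N = μ_s (m g − P sin α).
Solving: P (cos α + μ_s sin α) = μ_s m g → P = 0.35×149/(cos 54.1° + 0.35 sin 54.1°) = 52.2/0.8699 = 60 N.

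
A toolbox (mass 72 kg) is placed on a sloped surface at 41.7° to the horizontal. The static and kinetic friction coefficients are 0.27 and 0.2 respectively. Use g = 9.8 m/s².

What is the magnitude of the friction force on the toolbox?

The normal reaction is N = m g cos θ = 526.8 N.
For equilibrium along the incline, friction must balance the weight component: f = m g sin θ = 469.4 N up the slope.
The static-friction ceiling is μ_s N = 0.27 × 526.8 = 142.2 N.
Since |469.4| > 142.2 N, static friction cannot hold it; the toolbox slides down the incline and kinetic friction applies: f = μ_k N = 0.2 × 526.8 = 105 N.

f ≈ 105 N (up the incline)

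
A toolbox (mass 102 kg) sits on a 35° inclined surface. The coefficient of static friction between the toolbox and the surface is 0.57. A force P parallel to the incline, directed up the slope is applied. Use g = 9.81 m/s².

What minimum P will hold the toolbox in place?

The toolbox tends to slide down (tan θ > μ_s), so at the point of impending slip friction acts up-slope at its limit: f = μ_s N.
P is parallel to the surface, so N = m g cos θ = 820 N.
Along the incline: P + μ_s N = m g sin θ, so P = 574 − 0.57×820 = 107 N.

P_min ≈ 107 N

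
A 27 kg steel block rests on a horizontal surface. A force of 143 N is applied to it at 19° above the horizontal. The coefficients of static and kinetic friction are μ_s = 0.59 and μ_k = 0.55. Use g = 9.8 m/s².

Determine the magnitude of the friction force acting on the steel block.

f ≈ 120 N

N = m g − P sin α = 264.6 − 143×sin 19° = 218 N.
Horizontally, friction must balance P cos α = 135.2 N.
μ_s N = 0.59 × 218 = 128.6 N.
135.2 > 128.6 N → the steel block slides; f = μ_k N = 0.55×218 = 120 N.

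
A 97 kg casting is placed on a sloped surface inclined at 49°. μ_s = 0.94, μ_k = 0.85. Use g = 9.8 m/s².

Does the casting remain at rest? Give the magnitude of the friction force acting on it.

f ≈ 530 N

N = m g cos θ = 624 N.
Down-slope weight component: m g sin θ = 717 N.
μ_s N = 586 N.
717 > 586 N, so it slides; kinetic friction f = μ_k N = 0.85×624 = 530 N.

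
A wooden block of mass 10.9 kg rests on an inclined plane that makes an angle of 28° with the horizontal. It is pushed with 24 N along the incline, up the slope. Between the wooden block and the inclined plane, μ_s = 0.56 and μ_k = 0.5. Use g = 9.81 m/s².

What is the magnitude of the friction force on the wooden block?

f ≈ 26.2 N (up the incline)

The normal reaction is N = m g cos θ = 94.41 N.
Parallel to the incline, ΣF = 0 gives f = m g sin θ − P = 50.2 − 24 = 26.2 N (up-slope positive).
Maximum static friction available: μ_s N = 0.56 × 94.41 = 52.87 N.
Since |26.2| ≤ 52.87 N, the wooden block remains in static equilibrium and friction takes exactly the required value.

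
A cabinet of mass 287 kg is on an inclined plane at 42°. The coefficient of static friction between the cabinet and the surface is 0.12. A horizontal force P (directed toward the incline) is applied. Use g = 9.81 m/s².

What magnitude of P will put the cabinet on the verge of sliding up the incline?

At impending motion up the slope, friction acts down-slope at its limit: f = μ_s N.
Perpendicular to the incline: N = m g cos θ + P sin θ.
Along the incline: P cos θ = m g sin θ + μ_s N = m g sin θ + μ_s (m g cos θ + P sin θ).
Solving, P (cos θ − μ_s sin θ) = m g (sin θ + μ_s cos θ), so P = 287×9.81×(sin 42° + 0.12 cos 42°)/(cos 42° − 0.12 sin 42°) = 2820×0.7583/0.6628 = 3220 N.

P ≈ 3220 N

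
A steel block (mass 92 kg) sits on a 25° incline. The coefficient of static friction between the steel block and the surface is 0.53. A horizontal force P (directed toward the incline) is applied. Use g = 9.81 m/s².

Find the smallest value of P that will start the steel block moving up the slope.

P ≈ 1190 N

At impending motion up the slope, friction acts down-slope at its limit: f = μ_s N.
Perpendicular to the incline: N = m g cos θ + P sin θ.
Along the incline: P cos θ = m g sin θ + μ_s N = m g sin θ + μ_s (m g cos θ + P sin θ).
Solving, P (cos θ − μ_s sin θ) = m g (sin θ + μ_s cos θ), so P = 92×9.81×(sin 25° + 0.53 cos 25°)/(cos 25° − 0.53 sin 25°) = 903×0.903/0.6823 = 1190 N.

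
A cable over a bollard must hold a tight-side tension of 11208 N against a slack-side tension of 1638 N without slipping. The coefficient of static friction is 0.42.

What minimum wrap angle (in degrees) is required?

β_min ≈ 262°

T₂/T₁ = e^{μβ} → β = ln(T₂/T₁)/μ.
β = ln(11208/1638)/0.42 = 1.923/0.42 = 4.579 rad.
In degrees: β = 4.579 × 180/π = 262°.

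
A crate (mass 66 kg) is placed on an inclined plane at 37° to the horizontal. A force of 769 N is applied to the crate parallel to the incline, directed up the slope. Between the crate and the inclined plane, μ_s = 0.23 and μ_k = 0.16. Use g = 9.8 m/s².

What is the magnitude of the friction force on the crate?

f ≈ 82.6 N (down the incline)

Normal force: N = m g cos θ = 66 × 9.8 × cos 37° = 516.6 N.
The friction needed for equilibrium is m g sin θ − P = 389.3 − 769 = -379.7 N, measured positive up-slope.
Static friction can supply at most μ_s N = 118.8 N.
|-379.7| exceeds 118.8 N, so the crate slips up-slope; friction is kinetic, f = μ_k N = 0.16×516.6 = 82.6 N.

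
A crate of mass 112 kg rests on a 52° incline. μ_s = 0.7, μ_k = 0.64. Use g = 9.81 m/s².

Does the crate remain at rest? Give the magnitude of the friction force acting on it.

N = m g cos θ = 676 N.
Down-slope weight component: m g sin θ = 866 N.
μ_s N = 474 N.
866 > 474 N, so it slides; kinetic friction f = μ_k N = 0.64×676 = 433 N.

f ≈ 433 N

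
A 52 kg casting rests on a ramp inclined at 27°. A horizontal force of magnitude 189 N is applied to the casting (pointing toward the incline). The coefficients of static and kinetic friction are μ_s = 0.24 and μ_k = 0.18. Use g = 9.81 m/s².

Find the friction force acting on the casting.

f ≈ 63.2 N (up the incline)

The horizontal push has a component P sin θ into the surface, so N = m g cos θ + P sin θ = 454.5 + 85.8 = 540.3 N.
Along the incline, the net driving force (taking up-slope positive) is P cos θ − m g sin θ = 168.4 − 231.6 = -63.19 N, so equilibrium requires friction f = 63.19 N (up-slope).
Maximum static friction: μ_s N = 0.24 × 540.3 = 129.7 N.
|f_req| = 63.19 ≤ 129.7 N → the casting is in equilibrium; friction equals the required value.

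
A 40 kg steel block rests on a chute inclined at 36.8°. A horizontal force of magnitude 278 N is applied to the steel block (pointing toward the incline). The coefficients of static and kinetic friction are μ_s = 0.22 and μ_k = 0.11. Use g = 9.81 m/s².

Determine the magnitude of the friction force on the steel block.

The horizontal push has a component P sin θ into the surface, so N = m g cos θ + P sin θ = 314.2 + 166.5 = 480.7 N.
Parallel to the incline: P cos θ − m g sin θ = 222.6 − 235.1 = -12.45 N; the friction needed to balance this is 12.45 N acting up the slope.
The limit of static friction is μ_s N = 105.8 N.
Since 12.45 N is within the 105.8 N limit, the steel block stays put and friction is exactly 12.5 N.

f ≈ 12.5 N (up the incline)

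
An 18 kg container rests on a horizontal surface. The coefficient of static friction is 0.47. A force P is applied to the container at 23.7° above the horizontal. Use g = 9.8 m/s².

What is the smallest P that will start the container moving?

P ≈ 75.1 N

N = m g − P sin α (the pull lifts the container).
At impending slip, P cos α = μ_s N = μ_s (m g − P sin α).
Solving: P (cos α + μ_s sin α) = μ_s m g → P = 0.47×176/(cos 23.7° + 0.47 sin 23.7°) = 82.9/1.105 = 75.1 N.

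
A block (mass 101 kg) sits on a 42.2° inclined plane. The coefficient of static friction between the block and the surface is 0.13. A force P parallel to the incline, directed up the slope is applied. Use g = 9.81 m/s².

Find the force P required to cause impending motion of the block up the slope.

At impending motion up the slope, friction acts down-slope at its limit: f = μ_s N.
P is parallel to the surface, so N = m g cos θ = 734 N.
Along the incline: P = m g sin θ + μ_s N = 666 + 0.13×734 = 761 N.

P ≈ 761 N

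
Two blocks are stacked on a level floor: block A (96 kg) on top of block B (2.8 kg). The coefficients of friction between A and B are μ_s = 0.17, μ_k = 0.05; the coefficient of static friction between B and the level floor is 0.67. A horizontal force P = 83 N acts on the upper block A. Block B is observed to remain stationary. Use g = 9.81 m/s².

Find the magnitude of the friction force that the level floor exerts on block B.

f ≈ 83 N

Between the blocks, N₁ = m_A g = 941.8 N.
So the A–B interface can sustain at most μ_s N₁ = 160.1 N of static friction.
Since P = 83 N ≤ 160.1 N, A does not slip on B; friction on A equals P = 83 N.
By Newton's third law B feels 83 N forward from A. With B stationary, the floor's static friction on B balances it: f₂ = 83 N (well within μ_s(m_A+m_B)g = 649.4 N).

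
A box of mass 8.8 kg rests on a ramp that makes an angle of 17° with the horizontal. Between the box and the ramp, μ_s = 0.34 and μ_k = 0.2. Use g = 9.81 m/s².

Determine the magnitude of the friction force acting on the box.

f ≈ 25.2 N (up the incline)

Normal force: N = m g cos θ = 8.8 × 9.81 × cos 17° = 82.56 N.
For equilibrium along the incline, friction must balance the weight component: f = m g sin θ = 25.24 N up the slope.
Maximum static friction available: μ_s N = 0.34 × 82.56 = 28.07 N.
Since |25.24| ≤ 28.07 N, no slip — friction simply equals what equilibrium demands.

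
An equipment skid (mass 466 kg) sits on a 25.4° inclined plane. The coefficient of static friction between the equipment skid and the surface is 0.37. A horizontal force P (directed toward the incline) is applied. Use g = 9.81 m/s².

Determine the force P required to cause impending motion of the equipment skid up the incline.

P ≈ 4690 N

At impending motion up the slope, friction acts down-slope at its limit: f = μ_s N.
Perpendicular to the incline: N = m g cos θ + P sin θ.
Along the incline: P cos θ = m g sin θ + μ_s N = m g sin θ + μ_s (m g cos θ + P sin θ).
Solving, P (cos θ − μ_s sin θ) = m g (sin θ + μ_s cos θ), so P = 466×9.81×(sin 25.4° + 0.37 cos 25.4°)/(cos 25.4° − 0.37 sin 25.4°) = 4570×0.7632/0.7446 = 4690 N.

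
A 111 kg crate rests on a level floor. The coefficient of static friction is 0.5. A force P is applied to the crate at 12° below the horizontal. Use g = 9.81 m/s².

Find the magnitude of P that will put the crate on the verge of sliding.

N = m g + P sin α (the push presses the crate into the level floor).
At impending slip, P cos α = μ_s N = μ_s (m g + P sin α).
Solving: P (cos α − μ_s sin α) = μ_s m g → P = 0.5×1090/(cos 12° − 0.5 sin 12°) = 544/0.8742 = 623 N.

P ≈ 623 N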